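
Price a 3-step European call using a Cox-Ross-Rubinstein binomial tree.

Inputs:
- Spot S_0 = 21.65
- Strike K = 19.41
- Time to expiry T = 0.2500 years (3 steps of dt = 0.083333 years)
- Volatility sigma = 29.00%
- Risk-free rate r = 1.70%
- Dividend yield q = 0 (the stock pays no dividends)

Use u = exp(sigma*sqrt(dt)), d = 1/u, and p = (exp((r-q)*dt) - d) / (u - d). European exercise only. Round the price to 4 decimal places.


dt = T/N = 0.083333
u = exp(sigma*sqrt(dt)) = 1.087320; d = 1/u = 0.919693
p = (exp((r-q)*dt) - d) / (u - d) = 0.487541
Discount per step: exp(-r*dt) = 0.998584
Stock lattice S(k, i) with i counting down-moves:
  k=0: S(0,0) = 21.6500
  k=1: S(1,0) = 23.5405; S(1,1) = 19.9113
  k=2: S(2,0) = 25.5960; S(2,1) = 21.6500; S(2,2) = 18.3123
  k=3: S(3,0) = 27.8311; S(3,1) = 23.5405; S(3,2) = 19.9113; S(3,3) = 16.8417
Terminal payoffs V(N, i) = max(S_T - K, 0):
  V(3,0) = 8.421064; V(3,1) = 4.130474; V(3,2) = 0.501345; V(3,3) = 0.000000
Backward induction: V(k, i) = exp(-r*dt) * [p * V(k+1, i) + (1-p) * V(k+1, i+1)].
  V(2,0) = exp(-r*dt) * [p*8.421064 + (1-p)*4.130474] = 6.213502
  V(2,1) = exp(-r*dt) * [p*4.130474 + (1-p)*0.501345] = 2.267478
  V(2,2) = exp(-r*dt) * [p*0.501345 + (1-p)*0.000000] = 0.244080
  V(1,0) = exp(-r*dt) * [p*6.213502 + (1-p)*2.267478] = 4.185391
  V(1,1) = exp(-r*dt) * [p*2.267478 + (1-p)*0.244080] = 1.228826
  V(0,0) = exp(-r*dt) * [p*4.185391 + (1-p)*1.228826] = 2.666492

Answer: Price = V(0,0) = 2.6665


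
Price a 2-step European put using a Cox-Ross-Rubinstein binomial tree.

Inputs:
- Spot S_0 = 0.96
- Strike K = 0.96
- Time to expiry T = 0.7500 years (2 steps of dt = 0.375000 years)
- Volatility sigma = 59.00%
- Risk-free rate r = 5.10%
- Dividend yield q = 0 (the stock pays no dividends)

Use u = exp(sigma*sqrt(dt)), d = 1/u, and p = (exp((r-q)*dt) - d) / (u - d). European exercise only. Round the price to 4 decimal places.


Answer: Price = V(0,0) = 0.1508

Derivation:
dt = T/N = 0.375000
u = exp(sigma*sqrt(dt)) = 1.435194; d = 1/u = 0.696770
p = (exp((r-q)*dt) - d) / (u - d) = 0.436794
Discount per step: exp(-r*dt) = 0.981057
Stock lattice S(k, i) with i counting down-moves:
  k=0: S(0,0) = 0.9600
  k=1: S(1,0) = 1.3778; S(1,1) = 0.6689
  k=2: S(2,0) = 1.9774; S(2,1) = 0.9600; S(2,2) = 0.4661
Terminal payoffs V(N, i) = max(K - S_T, 0):
  V(2,0) = 0.000000; V(2,1) = 0.000000; V(2,2) = 0.493931
Backward induction: V(k, i) = exp(-r*dt) * [p * V(k+1, i) + (1-p) * V(k+1, i+1)].
  V(1,0) = exp(-r*dt) * [p*0.000000 + (1-p)*0.000000] = 0.000000
  V(1,1) = exp(-r*dt) * [p*0.000000 + (1-p)*0.493931] = 0.272915
  V(0,0) = exp(-r*dt) * [p*0.000000 + (1-p)*0.272915] = 0.150796


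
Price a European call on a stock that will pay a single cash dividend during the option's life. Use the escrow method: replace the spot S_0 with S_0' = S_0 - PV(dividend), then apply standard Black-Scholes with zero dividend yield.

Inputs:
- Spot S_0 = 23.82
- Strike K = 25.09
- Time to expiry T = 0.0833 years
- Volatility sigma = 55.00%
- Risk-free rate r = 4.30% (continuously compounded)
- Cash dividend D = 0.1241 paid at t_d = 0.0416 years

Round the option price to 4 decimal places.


Answer: Price = 0.9749

Derivation:
PV(D) = D * exp(-r * t_d) = 0.1241 * 0.99821280 = 0.12387821
S_0' = S_0 - PV(D) = 23.8200 - 0.12387821 = 23.69612179
d1 = (ln(S_0'/K) + (r + sigma^2/2)*T) / (sigma*sqrt(T)) = -0.25813941
d2 = d1 - sigma*sqrt(T) = -0.41687898
exp(-rT) = 0.99642451
N(d1) = 0.39814966; N(d2) = 0.33838347
C = S_0' * N(d1) - K * exp(-rT) * N(d2) = 23.69612179 * 0.39814966 - 25.0900 * 0.99642451 * 0.33838347 = 0.9749


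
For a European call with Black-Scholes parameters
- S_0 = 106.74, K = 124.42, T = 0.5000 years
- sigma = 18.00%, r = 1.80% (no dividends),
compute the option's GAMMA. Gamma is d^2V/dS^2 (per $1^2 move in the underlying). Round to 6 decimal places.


Answer: Gamma = 0.016569

Derivation:
d1 = -1.0698287397; d2 = -1.1971079603
phi(d1) = 0.2251011777; exp(-qT) = 1.0000000000; exp(-rT) = 0.9910403788
Gamma = exp(-qT) * phi(d1) / (S * sigma * sqrt(T)) = 1.0000000000 * 0.2251011777 / (106.7400 * 0.1800 * 0.7071067812) = 0.016569


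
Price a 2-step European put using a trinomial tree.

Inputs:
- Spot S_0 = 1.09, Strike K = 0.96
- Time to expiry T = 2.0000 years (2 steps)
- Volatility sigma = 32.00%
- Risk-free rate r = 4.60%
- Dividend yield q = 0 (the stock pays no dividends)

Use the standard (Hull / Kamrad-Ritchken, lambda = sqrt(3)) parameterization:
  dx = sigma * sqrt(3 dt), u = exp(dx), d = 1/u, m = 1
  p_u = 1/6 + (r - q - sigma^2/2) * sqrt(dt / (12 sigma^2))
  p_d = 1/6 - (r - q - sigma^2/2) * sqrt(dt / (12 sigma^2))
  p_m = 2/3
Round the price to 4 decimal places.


dt = T/N = 1.000000; dx = sigma*sqrt(3*dt) = 0.554256
u = exp(dx) = 1.740646; d = 1/u = 0.574499
p_u = 0.161976, p_m = 0.666667, p_d = 0.171358
Discount per step: exp(-r*dt) = 0.955042
Stock lattice S(k, j) with j the centered position index:
  k=0: S(0,+0) = 1.0900
  k=1: S(1,-1) = 0.6262; S(1,+0) = 1.0900; S(1,+1) = 1.8973
  k=2: S(2,-2) = 0.3598; S(2,-1) = 0.6262; S(2,+0) = 1.0900; S(2,+1) = 1.8973; S(2,+2) = 3.3025
Terminal payoffs V(N, j) = max(K - S_T, 0):
  V(2,-2) = 0.600246; V(2,-1) = 0.333796; V(2,+0) = 0.000000; V(2,+1) = 0.000000; V(2,+2) = 0.000000
Backward induction: V(k, j) = exp(-r*dt) * [p_u * V(k+1, j+1) + p_m * V(k+1, j) + p_d * V(k+1, j-1)]
  V(1,-1) = exp(-r*dt) * [p_u*0.000000 + p_m*0.333796 + p_d*0.600246] = 0.310758
  V(1,+0) = exp(-r*dt) * [p_u*0.000000 + p_m*0.000000 + p_d*0.333796] = 0.054627
  V(1,+1) = exp(-r*dt) * [p_u*0.000000 + p_m*0.000000 + p_d*0.000000] = 0.000000
  V(0,+0) = exp(-r*dt) * [p_u*0.000000 + p_m*0.054627 + p_d*0.310758] = 0.085637

Answer: Price = V(0,0) = 0.0856


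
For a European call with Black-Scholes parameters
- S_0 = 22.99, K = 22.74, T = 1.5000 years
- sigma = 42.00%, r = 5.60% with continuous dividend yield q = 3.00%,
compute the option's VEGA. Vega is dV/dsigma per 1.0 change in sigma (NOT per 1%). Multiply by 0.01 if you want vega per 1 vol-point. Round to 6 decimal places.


d1 = 0.3542697996; d2 = -0.1601230464
phi(d1) = 0.3746765799; exp(-qT) = 0.9559974818; exp(-rT) = 0.9194312561
Vega = S * exp(-qT) * phi(d1) * sqrt(T) = 22.9900 * 0.9559974818 * 0.3746765799 * 1.2247448714 = 10.085511

Answer: Vega = 10.085511


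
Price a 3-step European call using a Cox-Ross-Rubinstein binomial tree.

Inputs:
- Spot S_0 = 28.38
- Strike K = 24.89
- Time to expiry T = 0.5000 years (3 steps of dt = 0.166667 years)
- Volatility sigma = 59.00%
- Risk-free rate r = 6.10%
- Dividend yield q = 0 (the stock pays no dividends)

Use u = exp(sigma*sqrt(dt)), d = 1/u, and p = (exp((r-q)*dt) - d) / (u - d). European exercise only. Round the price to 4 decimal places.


Answer: Price = V(0,0) = 6.9319

Derivation:
dt = T/N = 0.166667
u = exp(sigma*sqrt(dt)) = 1.272351; d = 1/u = 0.785947
p = (exp((r-q)*dt) - d) / (u - d) = 0.461081
Discount per step: exp(-r*dt) = 0.989885
Stock lattice S(k, i) with i counting down-moves:
  k=0: S(0,0) = 28.3800
  k=1: S(1,0) = 36.1093; S(1,1) = 22.3052
  k=2: S(2,0) = 45.9437; S(2,1) = 28.3800; S(2,2) = 17.5307
  k=3: S(3,0) = 58.4566; S(3,1) = 36.1093; S(3,2) = 22.3052; S(3,3) = 13.7782
Terminal payoffs V(N, i) = max(S_T - K, 0):
  V(3,0) = 33.566574; V(3,1) = 11.219326; V(3,2) = 0.000000; V(3,3) = 0.000000
Backward induction: V(k, i) = exp(-r*dt) * [p * V(k+1, i) + (1-p) * V(k+1, i+1)].
  V(2,0) = exp(-r*dt) * [p*33.566574 + (1-p)*11.219326] = 21.305509
  V(2,1) = exp(-r*dt) * [p*11.219326 + (1-p)*0.000000] = 5.120693
  V(2,2) = exp(-r*dt) * [p*0.000000 + (1-p)*0.000000] = 0.000000
  V(1,0) = exp(-r*dt) * [p*21.305509 + (1-p)*5.120693] = 12.455925
  V(1,1) = exp(-r*dt) * [p*5.120693 + (1-p)*0.000000] = 2.337172
  V(0,0) = exp(-r*dt) * [p*12.455925 + (1-p)*2.337172] = 6.931904


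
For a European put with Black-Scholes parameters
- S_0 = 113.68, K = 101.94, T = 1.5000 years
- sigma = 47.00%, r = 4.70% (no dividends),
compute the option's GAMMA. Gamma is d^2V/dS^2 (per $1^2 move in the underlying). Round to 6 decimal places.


d1 = 0.5996525983; d2 = 0.0240225088
phi(d1) = 0.3332940477; exp(-qT) = 1.0000000000; exp(-rT) = 0.9319277395
Gamma = exp(-qT) * phi(d1) / (S * sigma * sqrt(T)) = 1.0000000000 * 0.3332940477 / (113.6800 * 0.4700 * 1.2247448714) = 0.005093

Answer: Gamma = 0.005093


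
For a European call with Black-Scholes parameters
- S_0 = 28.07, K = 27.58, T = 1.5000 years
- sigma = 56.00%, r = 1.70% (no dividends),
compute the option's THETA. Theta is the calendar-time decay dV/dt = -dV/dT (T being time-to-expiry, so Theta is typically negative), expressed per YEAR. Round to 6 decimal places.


Answer: Theta = -2.535931

Derivation:
d1 = 0.4057849757; d2 = -0.2800721523
phi(d1) = 0.3674128040; exp(-qT) = 1.0000000000; exp(-rT) = 0.9748223790
Theta = -S*exp(-qT)*phi(d1)*sigma/(2*sqrt(T)) - r*K*exp(-rT)*N(d2) + q*S*exp(-qT)*N(d1)
N(d1) = 0.6575497006; N(d2) = 0.3897110747; sqrt(T) = 1.2247448714
Term 1 = -28.0700 * 1.0000000000 * 0.3674128040 * 0.5600 / (2 * 1.2247448714) = -2.3578116077
Term 2 = -0.0170 * 27.5800 * 0.9748223790 * 0.3897110747 = -0.1781194812
Term 3 = 0 (no dividend yield, q = 0)
Theta = -2.3578116077 + (-0.1781194812) + (0.0000000000) = -2.535931


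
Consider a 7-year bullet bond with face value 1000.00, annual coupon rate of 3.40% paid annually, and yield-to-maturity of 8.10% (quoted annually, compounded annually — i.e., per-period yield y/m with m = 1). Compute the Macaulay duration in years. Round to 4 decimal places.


Answer: Macaulay duration = 6.2278 years

Derivation:
Coupon per period c = face * coupon_rate / m = 34.000000
Periods per year m = 1; per-period yield y/m = 0.081000
Number of cashflows N = 7
Cashflows (t years, CF_t, discount factor 1/(1+y/m)^(m*t), PV):
  t = 1.0000: CF_t = 34.000000, DF = 0.925069, PV = 31.452359
  t = 2.0000: CF_t = 34.000000, DF = 0.855753, PV = 29.095614
  t = 3.0000: CF_t = 34.000000, DF = 0.791631, PV = 26.915462
  t = 4.0000: CF_t = 34.000000, DF = 0.732314, PV = 24.898670
  t = 5.0000: CF_t = 34.000000, DF = 0.677441, PV = 23.032997
  t = 6.0000: CF_t = 34.000000, DF = 0.626680, PV = 21.307120
  t = 7.0000: CF_t = 1034.000000, DF = 0.579722, PV = 599.433046
Price P = sum_t PV_t = 756.135267
Macaulay numerator sum_t t * PV_t:
  t * PV_t at t = 1.0000: 31.452359
  t * PV_t at t = 2.0000: 58.191228
  t * PV_t at t = 3.0000: 80.746385
  t * PV_t at t = 4.0000: 99.594678
  t * PV_t at t = 5.0000: 115.164984
  t * PV_t at t = 6.0000: 127.842720
  t * PV_t at t = 7.0000: 4196.031319
Macaulay duration D = (sum_t t * PV_t) / P = 4709.023674 / 756.135267 = 6.227753


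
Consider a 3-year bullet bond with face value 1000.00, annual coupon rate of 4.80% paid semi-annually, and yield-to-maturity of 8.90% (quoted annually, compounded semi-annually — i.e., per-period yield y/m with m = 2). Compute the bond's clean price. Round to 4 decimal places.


Answer: Price = 894.0928

Derivation:
Coupon per period c = face * coupon_rate / m = 24.000000
Periods per year m = 2; per-period yield y/m = 0.044500
Number of cashflows N = 6
Cashflows (t years, CF_t, discount factor 1/(1+y/m)^(m*t), PV):
  t = 0.5000: CF_t = 24.000000, DF = 0.957396, PV = 22.977501
  t = 1.0000: CF_t = 24.000000, DF = 0.916607, PV = 21.998565
  t = 1.5000: CF_t = 24.000000, DF = 0.877556, PV = 21.061336
  t = 2.0000: CF_t = 24.000000, DF = 0.840168, PV = 20.164036
  t = 2.5000: CF_t = 24.000000, DF = 0.804374, PV = 19.304965
  t = 3.0000: CF_t = 1024.000000, DF = 0.770104, PV = 788.586414
Price P = sum_t PV_t = 894.092817


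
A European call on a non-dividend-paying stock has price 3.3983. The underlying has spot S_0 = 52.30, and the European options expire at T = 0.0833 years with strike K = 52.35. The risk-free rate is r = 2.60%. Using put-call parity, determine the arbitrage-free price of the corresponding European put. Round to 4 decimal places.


Put-call parity: C - P = S_0 * exp(-qT) - K * exp(-rT).
S_0 * exp(-qT) = 52.3000 * 1.00000000 = 52.30000000
K * exp(-rT) = 52.3500 * 0.99783654 = 52.23674306
P = C - S*exp(-qT) + K*exp(-rT)
P = 3.3983 - 52.30000000 + 52.23674306 = 3.3350

Answer: Put price = 3.3350


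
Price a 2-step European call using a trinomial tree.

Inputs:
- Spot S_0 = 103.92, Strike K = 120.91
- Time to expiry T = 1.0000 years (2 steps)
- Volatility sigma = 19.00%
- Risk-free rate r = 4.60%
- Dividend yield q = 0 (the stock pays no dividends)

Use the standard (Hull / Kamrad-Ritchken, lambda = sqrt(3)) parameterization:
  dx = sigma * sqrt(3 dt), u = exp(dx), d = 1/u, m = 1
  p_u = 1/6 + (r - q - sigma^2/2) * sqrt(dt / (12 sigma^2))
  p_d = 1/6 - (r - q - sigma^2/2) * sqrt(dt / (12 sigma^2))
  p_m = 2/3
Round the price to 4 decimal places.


Answer: Price = V(0,0) = 4.2121

Derivation:
dt = T/N = 0.500000; dx = sigma*sqrt(3*dt) = 0.232702
u = exp(dx) = 1.262005; d = 1/u = 0.792390
p_u = 0.196694, p_m = 0.666667, p_d = 0.136639
Discount per step: exp(-r*dt) = 0.977262
Stock lattice S(k, j) with j the centered position index:
  k=0: S(0,+0) = 103.9200
  k=1: S(1,-1) = 82.3452; S(1,+0) = 103.9200; S(1,+1) = 131.1475
  k=2: S(2,-2) = 65.2495; S(2,-1) = 82.3452; S(2,+0) = 103.9200; S(2,+1) = 131.1475; S(2,+2) = 165.5088
Terminal payoffs V(N, j) = max(S_T - K, 0):
  V(2,-2) = 0.000000; V(2,-1) = 0.000000; V(2,+0) = 0.000000; V(2,+1) = 10.237533; V(2,+2) = 44.598810
Backward induction: V(k, j) = exp(-r*dt) * [p_u * V(k+1, j+1) + p_m * V(k+1, j) + p_d * V(k+1, j-1)]
  V(1,-1) = exp(-r*dt) * [p_u*0.000000 + p_m*0.000000 + p_d*0.000000] = 0.000000
  V(1,+0) = exp(-r*dt) * [p_u*10.237533 + p_m*0.000000 + p_d*0.000000] = 1.967880
  V(1,+1) = exp(-r*dt) * [p_u*44.598810 + p_m*10.237533 + p_d*0.000000] = 15.242713
  V(0,+0) = exp(-r*dt) * [p_u*15.242713 + p_m*1.967880 + p_d*0.000000] = 4.212076


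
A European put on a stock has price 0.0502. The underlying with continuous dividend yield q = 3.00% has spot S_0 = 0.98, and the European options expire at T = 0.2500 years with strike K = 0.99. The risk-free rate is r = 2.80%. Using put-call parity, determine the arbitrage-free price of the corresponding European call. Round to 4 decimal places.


Put-call parity: C - P = S_0 * exp(-qT) - K * exp(-rT).
S_0 * exp(-qT) = 0.9800 * 0.99252805 = 0.97267749
K * exp(-rT) = 0.9900 * 0.99302444 = 0.98309420
C = P + S*exp(-qT) - K*exp(-rT)
C = 0.0502 + 0.97267749 - 0.98309420 = 0.0398

Answer: Call price = 0.0398


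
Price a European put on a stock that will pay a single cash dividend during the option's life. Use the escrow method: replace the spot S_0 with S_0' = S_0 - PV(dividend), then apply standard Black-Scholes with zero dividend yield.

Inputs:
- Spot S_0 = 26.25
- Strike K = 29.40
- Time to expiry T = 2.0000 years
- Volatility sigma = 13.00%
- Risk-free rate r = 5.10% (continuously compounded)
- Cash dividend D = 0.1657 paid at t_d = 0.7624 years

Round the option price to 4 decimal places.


Answer: Price = 2.1656

Derivation:
PV(D) = D * exp(-r * t_d) = 0.1657 * 0.96186382 = 0.15938083
S_0' = S_0 - PV(D) = 26.2500 - 0.15938083 = 26.09061917
d1 = (ln(S_0'/K) + (r + sigma^2/2)*T) / (sigma*sqrt(T)) = -0.00282214
d2 = d1 - sigma*sqrt(T) = -0.18666990
exp(-rT) = 0.90302955
N(-d1) = 0.50112587; N(-d2) = 0.57404027
P = K * exp(-rT) * N(-d2) - S_0' * N(-d1) = 29.4000 * 0.90302955 * 0.57404027 - 26.09061917 * 0.50112587 = 2.1656


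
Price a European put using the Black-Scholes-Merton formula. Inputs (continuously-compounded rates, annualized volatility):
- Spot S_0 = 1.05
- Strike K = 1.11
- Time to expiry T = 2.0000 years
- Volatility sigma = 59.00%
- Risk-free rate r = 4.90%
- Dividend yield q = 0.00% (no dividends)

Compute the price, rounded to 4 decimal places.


Answer: Price = 0.3112

Derivation:
d1 = (ln(S/K) + (r - q + 0.5*sigma^2) * T) / (sigma * sqrt(T)) = 0.46804494
d2 = d1 - sigma * sqrt(T) = -0.36634106
exp(-rT) = 0.90664890; exp(-qT) = 1.00000000
P = K * exp(-rT) * N(-d2) - S_0 * exp(-qT) * N(-d1)
N(-d1) = 0.31987623; N(-d2) = 0.64294470
P = 1.1100 * 0.90664890 * 0.64294470 - 1.0500 * 1.00000000 * 0.31987623 = 0.3112


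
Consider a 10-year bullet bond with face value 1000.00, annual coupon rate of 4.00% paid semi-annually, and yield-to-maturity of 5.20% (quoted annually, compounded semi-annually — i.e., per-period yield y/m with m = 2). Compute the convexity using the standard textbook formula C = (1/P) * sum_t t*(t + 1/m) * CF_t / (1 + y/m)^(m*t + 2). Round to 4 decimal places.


Coupon per period c = face * coupon_rate / m = 20.000000
Periods per year m = 2; per-period yield y/m = 0.026000
Number of cashflows N = 20
Cashflows (t years, CF_t, discount factor 1/(1+y/m)^(m*t), PV):
  t = 0.5000: CF_t = 20.000000, DF = 0.974659, PV = 19.493177
  t = 1.0000: CF_t = 20.000000, DF = 0.949960, PV = 18.999198
  t = 1.5000: CF_t = 20.000000, DF = 0.925887, PV = 18.517737
  t = 2.0000: CF_t = 20.000000, DF = 0.902424, PV = 18.048477
  t = 2.5000: CF_t = 20.000000, DF = 0.879555, PV = 17.591108
  t = 3.0000: CF_t = 20.000000, DF = 0.857266, PV = 17.145329
  t = 3.5000: CF_t = 20.000000, DF = 0.835542, PV = 16.710847
  t = 4.0000: CF_t = 20.000000, DF = 0.814369, PV = 16.287376
  t = 4.5000: CF_t = 20.000000, DF = 0.793732, PV = 15.874635
  t = 5.0000: CF_t = 20.000000, DF = 0.773618, PV = 15.472354
  t = 5.5000: CF_t = 20.000000, DF = 0.754013, PV = 15.080267
  t = 6.0000: CF_t = 20.000000, DF = 0.734906, PV = 14.698116
  t = 6.5000: CF_t = 20.000000, DF = 0.716282, PV = 14.325649
  t = 7.0000: CF_t = 20.000000, DF = 0.698131, PV = 13.962621
  t = 7.5000: CF_t = 20.000000, DF = 0.680440, PV = 13.608792
  t = 8.0000: CF_t = 20.000000, DF = 0.663197, PV = 13.263930
  t = 8.5000: CF_t = 20.000000, DF = 0.646390, PV = 12.927807
  t = 9.0000: CF_t = 20.000000, DF = 0.630010, PV = 12.600202
  t = 9.5000: CF_t = 20.000000, DF = 0.614045, PV = 12.280898
  t = 10.0000: CF_t = 1020.000000, DF = 0.598484, PV = 610.454018
Price P = sum_t PV_t = 907.342538
Convexity numerator sum_t t*(t + 1/m) * CF_t / (1+y/m)^(m*t + 2):
  t = 0.5000: term = 9.258869
  t = 1.0000: term = 27.072715
  t = 1.5000: term = 52.773324
  t = 2.0000: term = 85.726647
  t = 2.5000: term = 125.331355
  t = 3.0000: term = 171.017443
  t = 3.5000: term = 222.244890
  t = 4.0000: term = 278.502369
  t = 4.5000: term = 339.306005
  t = 5.0000: term = 404.198186
  t = 5.5000: term = 472.746416
  t = 6.0000: term = 544.542213
  t = 6.5000: term = 619.200047
  t = 7.0000: term = 696.356328
  t = 7.5000: term = 775.668425
  t = 8.0000: term = 856.813724
  t = 8.5000: term = 939.488733
  t = 9.0000: term = 1023.408206
  t = 9.5000: term = 1108.304316
  t = 10.0000: term = 60890.218679
Convexity = (1/P) * sum = 69642.178888 / 907.342538 = 76.754011

Answer: Convexity = 76.7540


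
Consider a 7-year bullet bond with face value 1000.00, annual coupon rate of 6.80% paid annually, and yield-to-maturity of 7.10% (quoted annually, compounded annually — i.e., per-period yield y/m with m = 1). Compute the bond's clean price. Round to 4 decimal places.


Answer: Price = 983.8883

Derivation:
Coupon per period c = face * coupon_rate / m = 68.000000
Periods per year m = 1; per-period yield y/m = 0.071000
Number of cashflows N = 7
Cashflows (t years, CF_t, discount factor 1/(1+y/m)^(m*t), PV):
  t = 1.0000: CF_t = 68.000000, DF = 0.933707, PV = 63.492063
  t = 2.0000: CF_t = 68.000000, DF = 0.871808, PV = 59.282972
  t = 3.0000: CF_t = 68.000000, DF = 0.814013, PV = 55.352915
  t = 4.0000: CF_t = 68.000000, DF = 0.760050, PV = 51.683394
  t = 5.0000: CF_t = 68.000000, DF = 0.709664, PV = 48.257138
  t = 6.0000: CF_t = 68.000000, DF = 0.662618, PV = 45.058018
  t = 7.0000: CF_t = 1068.000000, DF = 0.618691, PV = 660.761845
Price P = sum_t PV_t = 983.888346


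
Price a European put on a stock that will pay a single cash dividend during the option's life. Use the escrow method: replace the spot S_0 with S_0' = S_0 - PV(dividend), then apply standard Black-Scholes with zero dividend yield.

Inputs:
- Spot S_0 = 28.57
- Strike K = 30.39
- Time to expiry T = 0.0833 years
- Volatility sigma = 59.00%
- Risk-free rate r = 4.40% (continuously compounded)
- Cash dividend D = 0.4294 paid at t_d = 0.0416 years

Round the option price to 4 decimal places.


Answer: Price = 3.2305

Derivation:
PV(D) = D * exp(-r * t_d) = 0.4294 * 0.99817127 = 0.42861475
S_0' = S_0 - PV(D) = 28.5700 - 0.42861475 = 28.14138525
d1 = (ln(S_0'/K) + (r + sigma^2/2)*T) / (sigma*sqrt(T)) = -0.34476917
d2 = d1 - sigma*sqrt(T) = -0.51505343
exp(-rT) = 0.99634151
N(-d1) = 0.63486604; N(-d2) = 0.69674216
P = K * exp(-rT) * N(-d2) - S_0' * N(-d1) = 30.3900 * 0.99634151 * 0.69674216 - 28.14138525 * 0.63486604 = 3.2305


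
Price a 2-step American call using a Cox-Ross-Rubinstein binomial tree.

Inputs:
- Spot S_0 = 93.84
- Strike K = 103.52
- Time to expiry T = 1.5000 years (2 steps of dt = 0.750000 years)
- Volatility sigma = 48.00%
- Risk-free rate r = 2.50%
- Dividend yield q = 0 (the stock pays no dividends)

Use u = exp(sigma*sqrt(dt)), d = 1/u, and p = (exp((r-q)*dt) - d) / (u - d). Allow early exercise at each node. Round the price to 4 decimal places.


dt = T/N = 0.750000
u = exp(sigma*sqrt(dt)) = 1.515419; d = 1/u = 0.659883
p = (exp((r-q)*dt) - d) / (u - d) = 0.419671
Discount per step: exp(-r*dt) = 0.981425
Stock lattice S(k, i) with i counting down-moves:
  k=0: S(0,0) = 93.8400
  k=1: S(1,0) = 142.2070; S(1,1) = 61.9235
  k=2: S(2,0) = 215.5032; S(2,1) = 93.8400; S(2,2) = 40.8623
Terminal payoffs V(N, i) = max(S_T - K, 0):
  V(2,0) = 111.983164; V(2,1) = 0.000000; V(2,2) = 0.000000
Backward induction: V(k, i) = exp(-r*dt) * [p * V(k+1, i) + (1-p) * V(k+1, i+1)]; then take max(V_cont, immediate exercise) for American.
  V(1,0) = exp(-r*dt) * [p*111.983164 + (1-p)*0.000000] = 46.123105; exercise = 38.686951; V(1,0) = max -> 46.123105
  V(1,1) = exp(-r*dt) * [p*0.000000 + (1-p)*0.000000] = 0.000000; exercise = 0.000000; V(1,1) = max -> 0.000000
  V(0,0) = exp(-r*dt) * [p*46.123105 + (1-p)*0.000000] = 18.996970; exercise = 0.000000; V(0,0) = max -> 18.996970

Answer: Price = V(0,0) = 18.9970


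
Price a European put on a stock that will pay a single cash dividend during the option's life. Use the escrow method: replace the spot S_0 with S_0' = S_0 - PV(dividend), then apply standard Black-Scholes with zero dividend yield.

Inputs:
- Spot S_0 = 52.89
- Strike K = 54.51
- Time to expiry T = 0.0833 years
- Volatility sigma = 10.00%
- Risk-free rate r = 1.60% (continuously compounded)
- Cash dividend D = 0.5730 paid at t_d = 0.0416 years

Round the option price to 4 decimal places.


PV(D) = D * exp(-r * t_d) = 0.5730 * 0.99933462 = 0.57261874
S_0' = S_0 - PV(D) = 52.8900 - 0.57261874 = 52.31738126
d1 = (ln(S_0'/K) + (r + sigma^2/2)*T) / (sigma*sqrt(T)) = -1.36187972
d2 = d1 - sigma*sqrt(T) = -1.39074146
exp(-rT) = 0.99866809
N(-d1) = 0.91338208; N(-d2) = 0.91784808
P = K * exp(-rT) * N(-d2) - S_0' * N(-d1) = 54.5100 * 0.99866809 * 0.91784808 - 52.31738126 * 0.91338208 = 2.1795

Answer: Price = 2.1795


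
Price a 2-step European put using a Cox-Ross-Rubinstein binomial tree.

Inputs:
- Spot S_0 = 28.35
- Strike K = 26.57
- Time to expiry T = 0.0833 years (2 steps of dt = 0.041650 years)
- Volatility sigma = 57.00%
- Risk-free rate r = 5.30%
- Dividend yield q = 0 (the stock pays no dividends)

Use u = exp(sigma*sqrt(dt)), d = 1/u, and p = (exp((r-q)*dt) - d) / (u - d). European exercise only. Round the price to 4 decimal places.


Answer: Price = V(0,0) = 1.1032

Derivation:
dt = T/N = 0.041650
u = exp(sigma*sqrt(dt)) = 1.123364; d = 1/u = 0.890184
p = (exp((r-q)*dt) - d) / (u - d) = 0.480428
Discount per step: exp(-r*dt) = 0.997795
Stock lattice S(k, i) with i counting down-moves:
  k=0: S(0,0) = 28.3500
  k=1: S(1,0) = 31.8474; S(1,1) = 25.2367
  k=2: S(2,0) = 35.7762; S(2,1) = 28.3500; S(2,2) = 22.4653
Terminal payoffs V(N, i) = max(K - S_T, 0):
  V(2,0) = 0.000000; V(2,1) = 0.000000; V(2,2) = 4.104697
Backward induction: V(k, i) = exp(-r*dt) * [p * V(k+1, i) + (1-p) * V(k+1, i+1)].
  V(1,0) = exp(-r*dt) * [p*0.000000 + (1-p)*0.000000] = 0.000000
  V(1,1) = exp(-r*dt) * [p*0.000000 + (1-p)*4.104697] = 2.127983
  V(0,0) = exp(-r*dt) * [p*0.000000 + (1-p)*2.127983] = 1.103202


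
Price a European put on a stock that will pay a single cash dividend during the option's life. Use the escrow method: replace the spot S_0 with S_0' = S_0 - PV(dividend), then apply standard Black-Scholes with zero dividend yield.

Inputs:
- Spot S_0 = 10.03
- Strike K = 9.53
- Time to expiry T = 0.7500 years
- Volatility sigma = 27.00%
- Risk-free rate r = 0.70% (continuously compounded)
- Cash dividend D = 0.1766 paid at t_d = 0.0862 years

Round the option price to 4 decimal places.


Answer: Price = 0.7252

Derivation:
PV(D) = D * exp(-r * t_d) = 0.1766 * 0.99939678 = 0.17649347
S_0' = S_0 - PV(D) = 10.0300 - 0.17649347 = 9.85350653
d1 = (ln(S_0'/K) + (r + sigma^2/2)*T) / (sigma*sqrt(T)) = 0.28213255
d2 = d1 - sigma*sqrt(T) = 0.04830569
exp(-rT) = 0.99476376
N(-d1) = 0.38892094; N(-d2) = 0.48073631
P = K * exp(-rT) * N(-d2) - S_0' * N(-d1) = 9.5300 * 0.99476376 * 0.48073631 - 9.85350653 * 0.38892094 = 0.7252


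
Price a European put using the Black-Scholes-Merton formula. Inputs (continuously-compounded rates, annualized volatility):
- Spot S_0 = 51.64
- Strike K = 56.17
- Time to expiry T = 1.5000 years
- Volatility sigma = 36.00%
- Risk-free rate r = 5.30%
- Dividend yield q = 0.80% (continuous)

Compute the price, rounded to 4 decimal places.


d1 = (ln(S/K) + (r - q + 0.5*sigma^2) * T) / (sigma * sqrt(T)) = 0.18283572
d2 = d1 - sigma * sqrt(T) = -0.25807243
exp(-rT) = 0.92357802; exp(-qT) = 0.98807171
P = K * exp(-rT) * N(-d2) - S_0 * exp(-qT) * N(-d1)
N(-d1) = 0.42746346; N(-d2) = 0.60182450
P = 56.1700 * 0.92357802 * 0.60182450 - 51.6400 * 0.98807171 * 0.42746346 = 9.4102

Answer: Price = 9.4102


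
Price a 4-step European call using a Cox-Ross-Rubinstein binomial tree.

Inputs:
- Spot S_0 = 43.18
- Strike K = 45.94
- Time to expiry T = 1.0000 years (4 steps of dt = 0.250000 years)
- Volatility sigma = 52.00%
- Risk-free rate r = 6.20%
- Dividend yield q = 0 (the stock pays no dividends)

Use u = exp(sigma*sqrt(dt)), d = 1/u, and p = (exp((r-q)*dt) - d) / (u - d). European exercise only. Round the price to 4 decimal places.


dt = T/N = 0.250000
u = exp(sigma*sqrt(dt)) = 1.296930; d = 1/u = 0.771052
p = (exp((r-q)*dt) - d) / (u - d) = 0.465068
Discount per step: exp(-r*dt) = 0.984620
Stock lattice S(k, i) with i counting down-moves:
  k=0: S(0,0) = 43.1800
  k=1: S(1,0) = 56.0014; S(1,1) = 33.2940
  k=2: S(2,0) = 72.6300; S(2,1) = 43.1800; S(2,2) = 25.6714
  k=3: S(3,0) = 94.1960; S(3,1) = 56.0014; S(3,2) = 33.2940; S(3,3) = 19.7940
  k=4: S(4,0) = 122.1656; S(4,1) = 72.6300; S(4,2) = 43.1800; S(4,3) = 25.6714; S(4,4) = 15.2622
Terminal payoffs V(N, i) = max(S_T - K, 0):
  V(4,0) = 76.225591; V(4,1) = 26.689954; V(4,2) = 0.000000; V(4,3) = 0.000000; V(4,4) = 0.000000
Backward induction: V(k, i) = exp(-r*dt) * [p * V(k+1, i) + (1-p) * V(k+1, i+1)].
  V(3,0) = exp(-r*dt) * [p*76.225591 + (1-p)*26.689954] = 48.962552
  V(3,1) = exp(-r*dt) * [p*26.689954 + (1-p)*0.000000] = 12.221726
  V(3,2) = exp(-r*dt) * [p*0.000000 + (1-p)*0.000000] = 0.000000
  V(3,3) = exp(-r*dt) * [p*0.000000 + (1-p)*0.000000] = 0.000000
  V(2,0) = exp(-r*dt) * [p*48.962552 + (1-p)*12.221726] = 28.857919
  V(2,1) = exp(-r*dt) * [p*12.221726 + (1-p)*0.000000] = 5.596510
  V(2,2) = exp(-r*dt) * [p*0.000000 + (1-p)*0.000000] = 0.000000
  V(1,0) = exp(-r*dt) * [p*28.857919 + (1-p)*5.596510] = 16.162177
  V(1,1) = exp(-r*dt) * [p*5.596510 + (1-p)*0.000000] = 2.562725
  V(0,0) = exp(-r*dt) * [p*16.162177 + (1-p)*2.562725] = 8.750700

Answer: Price = V(0,0) = 8.7507


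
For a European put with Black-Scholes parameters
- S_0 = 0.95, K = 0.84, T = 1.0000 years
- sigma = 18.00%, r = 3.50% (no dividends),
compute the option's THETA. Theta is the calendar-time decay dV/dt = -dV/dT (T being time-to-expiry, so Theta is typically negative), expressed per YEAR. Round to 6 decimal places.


Answer: Theta = -0.015235

Derivation:
d1 = 0.9681116264; d2 = 0.7881116264
phi(d1) = 0.2496841415; exp(-qT) = 1.0000000000; exp(-rT) = 0.9656054163
Theta = -S*exp(-qT)*phi(d1)*sigma/(2*sqrt(T)) + r*K*exp(-rT)*N(-d2) - q*S*exp(-qT)*N(-d1)
N(-d1) = 0.1664943120; N(-d2) = 0.2153157076; sqrt(T) = 1.0000000000
Term 1 = -0.9500 * 1.0000000000 * 0.2496841415 * 0.1800 / (2 * 1.0000000000) = -0.0213479941
Term 2 = 0.0350 * 0.8400 * 0.9656054163 * 0.2153157076 = 0.0061125544
Term 3 = 0 (no dividend yield, q = 0)
Theta = -0.0213479941 + (0.0061125544) + (0.0000000000) = -0.015235


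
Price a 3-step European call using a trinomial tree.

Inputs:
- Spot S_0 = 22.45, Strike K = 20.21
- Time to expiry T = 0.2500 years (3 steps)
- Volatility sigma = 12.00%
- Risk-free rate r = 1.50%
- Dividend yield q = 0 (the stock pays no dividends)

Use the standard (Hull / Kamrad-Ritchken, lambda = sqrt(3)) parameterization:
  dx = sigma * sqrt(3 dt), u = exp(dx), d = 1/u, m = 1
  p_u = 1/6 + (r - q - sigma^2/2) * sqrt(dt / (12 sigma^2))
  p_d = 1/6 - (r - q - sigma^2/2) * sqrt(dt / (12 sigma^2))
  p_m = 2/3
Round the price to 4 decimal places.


Answer: Price = V(0,0) = 2.3372

Derivation:
dt = T/N = 0.083333; dx = sigma*sqrt(3*dt) = 0.060000
u = exp(dx) = 1.061837; d = 1/u = 0.941765
p_u = 0.172083, p_m = 0.666667, p_d = 0.161250
Discount per step: exp(-r*dt) = 0.998751
Stock lattice S(k, j) with j the centered position index:
  k=0: S(0,+0) = 22.4500
  k=1: S(1,-1) = 21.1426; S(1,+0) = 22.4500; S(1,+1) = 23.8382
  k=2: S(2,-2) = 19.9114; S(2,-1) = 21.1426; S(2,+0) = 22.4500; S(2,+1) = 23.8382; S(2,+2) = 25.3123
  k=3: S(3,-3) = 18.7518; S(3,-2) = 19.9114; S(3,-1) = 21.1426; S(3,+0) = 22.4500; S(3,+1) = 23.8382; S(3,+2) = 25.3123; S(3,+3) = 26.8775
Terminal payoffs V(N, j) = max(S_T - K, 0):
  V(3,-3) = 0.000000; V(3,-2) = 0.000000; V(3,-1) = 0.932614; V(3,+0) = 2.240000; V(3,+1) = 3.628230; V(3,+2) = 5.102304; V(3,+3) = 6.667530
Backward induction: V(k, j) = exp(-r*dt) * [p_u * V(k+1, j+1) + p_m * V(k+1, j) + p_d * V(k+1, j-1)]
  V(2,-2) = exp(-r*dt) * [p_u*0.932614 + p_m*0.000000 + p_d*0.000000] = 0.160287
  V(2,-1) = exp(-r*dt) * [p_u*2.240000 + p_m*0.932614 + p_d*0.000000] = 1.005951
  V(2,+0) = exp(-r*dt) * [p_u*3.628230 + p_m*2.240000 + p_d*0.932614] = 2.265242
  V(2,+1) = exp(-r*dt) * [p_u*5.102304 + p_m*3.628230 + p_d*2.240000] = 3.653472
  V(2,+2) = exp(-r*dt) * [p_u*6.667530 + p_m*5.102304 + p_d*3.628230] = 5.127546
  V(1,-1) = exp(-r*dt) * [p_u*2.265242 + p_m*1.005951 + p_d*0.160287] = 1.084934
  V(1,+0) = exp(-r*dt) * [p_u*3.653472 + p_m*2.265242 + p_d*1.005951] = 2.298198
  V(1,+1) = exp(-r*dt) * [p_u*5.127546 + p_m*3.653472 + p_d*2.265242] = 3.678682
  V(0,+0) = exp(-r*dt) * [p_u*3.678682 + p_m*2.298198 + p_d*1.084934] = 2.337194


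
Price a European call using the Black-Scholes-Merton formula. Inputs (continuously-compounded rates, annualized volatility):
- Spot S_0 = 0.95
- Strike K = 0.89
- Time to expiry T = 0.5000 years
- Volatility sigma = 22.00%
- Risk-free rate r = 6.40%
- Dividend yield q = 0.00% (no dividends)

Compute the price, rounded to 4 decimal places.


Answer: Price = 0.1108

Derivation:
d1 = (ln(S/K) + (r - q + 0.5*sigma^2) * T) / (sigma * sqrt(T)) = 0.70286750
d2 = d1 - sigma * sqrt(T) = 0.54730400
exp(-rT) = 0.96850658; exp(-qT) = 1.00000000
C = S_0 * exp(-qT) * N(d1) - K * exp(-rT) * N(d2)
N(d1) = 0.75893084; N(d2) = 0.70791505
C = 0.9500 * 1.00000000 * 0.75893084 - 0.8900 * 0.96850658 * 0.70791505 = 0.1108


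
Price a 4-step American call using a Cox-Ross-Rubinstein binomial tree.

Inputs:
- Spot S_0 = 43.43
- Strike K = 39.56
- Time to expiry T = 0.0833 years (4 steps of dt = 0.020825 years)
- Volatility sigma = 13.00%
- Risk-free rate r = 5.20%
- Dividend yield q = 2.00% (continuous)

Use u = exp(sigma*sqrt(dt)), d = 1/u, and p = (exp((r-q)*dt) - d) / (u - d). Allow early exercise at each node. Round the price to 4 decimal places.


Answer: Price = V(0,0) = 3.9687

Derivation:
dt = T/N = 0.020825
u = exp(sigma*sqrt(dt)) = 1.018937; d = 1/u = 0.981415
p = (exp((r-q)*dt) - d) / (u - d) = 0.513076
Discount per step: exp(-r*dt) = 0.998918
Stock lattice S(k, i) with i counting down-moves:
  k=0: S(0,0) = 43.4300
  k=1: S(1,0) = 44.2524; S(1,1) = 42.6228
  k=2: S(2,0) = 45.0905; S(2,1) = 43.4300; S(2,2) = 41.8307
  k=3: S(3,0) = 45.9443; S(3,1) = 44.2524; S(3,2) = 42.6228; S(3,3) = 41.0533
  k=4: S(4,0) = 46.8144; S(4,1) = 45.0905; S(4,2) = 43.4300; S(4,3) = 41.8307; S(4,4) = 40.2903
Terminal payoffs V(N, i) = max(S_T - K, 0):
  V(4,0) = 7.254406; V(4,1) = 5.530461; V(4,2) = 3.870000; V(4,3) = 2.270686; V(4,4) = 0.730267
Backward induction: V(k, i) = exp(-r*dt) * [p * V(k+1, i) + (1-p) * V(k+1, i+1)]; then take max(V_cont, immediate exercise) for American.
  V(3,0) = exp(-r*dt) * [p*7.254406 + (1-p)*5.530461] = 6.408033; exercise = 6.384348; V(3,0) = max -> 6.408033
  V(3,1) = exp(-r*dt) * [p*5.530461 + (1-p)*3.870000] = 4.716832; exercise = 4.692443; V(3,1) = max -> 4.716832
  V(3,2) = exp(-r*dt) * [p*3.870000 + (1-p)*2.270686] = 3.087910; exercise = 3.062842; V(3,2) = max -> 3.087910
  V(3,3) = exp(-r*dt) * [p*2.270686 + (1-p)*0.730267] = 1.518973; exercise = 1.493252; V(3,3) = max -> 1.518973
  V(2,0) = exp(-r*dt) * [p*6.408033 + (1-p)*4.716832] = 5.578502; exercise = 5.530461; V(2,0) = max -> 5.578502
  V(2,1) = exp(-r*dt) * [p*4.716832 + (1-p)*3.087910] = 3.919424; exercise = 3.870000; V(2,1) = max -> 3.919424
  V(2,2) = exp(-r*dt) * [p*3.087910 + (1-p)*1.518973] = 2.321442; exercise = 2.270686; V(2,2) = max -> 2.321442
  V(1,0) = exp(-r*dt) * [p*5.578502 + (1-p)*3.919424] = 4.765494; exercise = 4.692443; V(1,0) = max -> 4.765494
  V(1,1) = exp(-r*dt) * [p*3.919424 + (1-p)*2.321442] = 3.137928; exercise = 3.062842; V(1,1) = max -> 3.137928
  V(0,0) = exp(-r*dt) * [p*4.765494 + (1-p)*3.137928] = 3.968693; exercise = 3.870000; V(0,0) = max -> 3.968693


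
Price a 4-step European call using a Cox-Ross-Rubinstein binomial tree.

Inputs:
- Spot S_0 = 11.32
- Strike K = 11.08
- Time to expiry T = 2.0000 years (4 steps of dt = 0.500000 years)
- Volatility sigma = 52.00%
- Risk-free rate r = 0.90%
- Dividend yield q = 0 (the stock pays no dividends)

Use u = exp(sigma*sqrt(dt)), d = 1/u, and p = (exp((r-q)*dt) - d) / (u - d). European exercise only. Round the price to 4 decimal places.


Answer: Price = V(0,0) = 3.2574

Derivation:
dt = T/N = 0.500000
u = exp(sigma*sqrt(dt)) = 1.444402; d = 1/u = 0.692328
p = (exp((r-q)*dt) - d) / (u - d) = 0.415095
Discount per step: exp(-r*dt) = 0.995510
Stock lattice S(k, i) with i counting down-moves:
  k=0: S(0,0) = 11.3200
  k=1: S(1,0) = 16.3506; S(1,1) = 7.8372
  k=2: S(2,0) = 23.6169; S(2,1) = 11.3200; S(2,2) = 5.4259
  k=3: S(3,0) = 34.1123; S(3,1) = 16.3506; S(3,2) = 7.8372; S(3,3) = 3.7565
  k=4: S(4,0) = 49.2719; S(4,1) = 23.6169; S(4,2) = 11.3200; S(4,3) = 5.4259; S(4,4) = 2.6007
Terminal payoffs V(N, i) = max(S_T - K, 0):
  V(4,0) = 38.191862; V(4,1) = 12.536890; V(4,2) = 0.240000; V(4,3) = 0.000000; V(4,4) = 0.000000
Backward induction: V(k, i) = exp(-r*dt) * [p * V(k+1, i) + (1-p) * V(k+1, i+1)].
  V(3,0) = exp(-r*dt) * [p*38.191862 + (1-p)*12.536890] = 23.082035
  V(3,1) = exp(-r*dt) * [p*12.536890 + (1-p)*0.240000] = 5.320381
  V(3,2) = exp(-r*dt) * [p*0.240000 + (1-p)*0.000000] = 0.099175
  V(3,3) = exp(-r*dt) * [p*0.000000 + (1-p)*0.000000] = 0.000000
  V(2,0) = exp(-r*dt) * [p*23.082035 + (1-p)*5.320381] = 12.636162
  V(2,1) = exp(-r*dt) * [p*5.320381 + (1-p)*0.099175] = 2.256295
  V(2,2) = exp(-r*dt) * [p*0.099175 + (1-p)*0.000000] = 0.040982
  V(1,0) = exp(-r*dt) * [p*12.636162 + (1-p)*2.256295] = 6.535449
  V(1,1) = exp(-r*dt) * [p*2.256295 + (1-p)*0.040982] = 0.956235
  V(0,0) = exp(-r*dt) * [p*6.535449 + (1-p)*0.956235] = 3.257447


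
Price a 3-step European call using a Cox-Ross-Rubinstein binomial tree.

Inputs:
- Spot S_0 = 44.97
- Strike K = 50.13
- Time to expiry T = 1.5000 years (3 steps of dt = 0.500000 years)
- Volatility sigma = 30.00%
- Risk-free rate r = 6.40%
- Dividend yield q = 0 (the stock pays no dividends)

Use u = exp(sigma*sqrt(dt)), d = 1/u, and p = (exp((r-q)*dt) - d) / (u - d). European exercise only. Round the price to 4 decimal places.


Answer: Price = V(0,0) = 6.4798

Derivation:
dt = T/N = 0.500000
u = exp(sigma*sqrt(dt)) = 1.236311; d = 1/u = 0.808858
p = (exp((r-q)*dt) - d) / (u - d) = 0.523238
Discount per step: exp(-r*dt) = 0.968507
Stock lattice S(k, i) with i counting down-moves:
  k=0: S(0,0) = 44.9700
  k=1: S(1,0) = 55.5969; S(1,1) = 36.3743
  k=2: S(2,0) = 68.7351; S(2,1) = 44.9700; S(2,2) = 29.4217
  k=3: S(3,0) = 84.9779; S(3,1) = 55.5969; S(3,2) = 36.3743; S(3,3) = 23.7980
Terminal payoffs V(N, i) = max(S_T - K, 0):
  V(3,0) = 34.847941; V(3,1) = 5.466911; V(3,2) = 0.000000; V(3,3) = 0.000000
Backward induction: V(k, i) = exp(-r*dt) * [p * V(k+1, i) + (1-p) * V(k+1, i+1)].
  V(2,0) = exp(-r*dt) * [p*34.847941 + (1-p)*5.466911] = 20.183843
  V(2,1) = exp(-r*dt) * [p*5.466911 + (1-p)*0.000000] = 2.770407
  V(2,2) = exp(-r*dt) * [p*0.000000 + (1-p)*0.000000] = 0.000000
  V(1,0) = exp(-r*dt) * [p*20.183843 + (1-p)*2.770407] = 11.507575
  V(1,1) = exp(-r*dt) * [p*2.770407 + (1-p)*0.000000] = 1.403929
  V(0,0) = exp(-r*dt) * [p*11.507575 + (1-p)*1.403929] = 6.479829


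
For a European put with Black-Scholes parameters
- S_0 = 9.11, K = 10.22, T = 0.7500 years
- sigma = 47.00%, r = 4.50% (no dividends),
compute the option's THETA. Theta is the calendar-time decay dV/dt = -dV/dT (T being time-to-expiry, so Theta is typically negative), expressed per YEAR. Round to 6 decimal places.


d1 = 0.0039643732; d2 = -0.4030675666
phi(d1) = 0.3989391455; exp(-qT) = 1.0000000000; exp(-rT) = 0.9668131777
Theta = -S*exp(-qT)*phi(d1)*sigma/(2*sqrt(T)) + r*K*exp(-rT)*N(-d2) - q*S*exp(-qT)*N(-d1)
N(-d1) = 0.4984184481; N(-d2) = 0.6565507402; sqrt(T) = 0.8660254038
Term 1 = -9.1100 * 1.0000000000 * 0.3989391455 * 0.4700 / (2 * 0.8660254038) = -0.9861937836
Term 2 = 0.0450 * 10.2200 * 0.9668131777 * 0.6565507402 = 0.2919270012
Term 3 = 0 (no dividend yield, q = 0)
Theta = -0.9861937836 + (0.2919270012) + (0.0000000000) = -0.694267

Answer: Theta = -0.694267


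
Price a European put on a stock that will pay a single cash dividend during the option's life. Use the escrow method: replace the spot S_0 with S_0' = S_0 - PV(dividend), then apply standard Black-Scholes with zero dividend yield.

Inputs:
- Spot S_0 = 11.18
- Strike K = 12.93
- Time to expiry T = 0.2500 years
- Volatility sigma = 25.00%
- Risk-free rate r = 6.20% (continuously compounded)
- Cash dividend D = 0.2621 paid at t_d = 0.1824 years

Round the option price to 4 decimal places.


Answer: Price = 1.8884

Derivation:
PV(D) = D * exp(-r * t_d) = 0.2621 * 0.98875490 = 0.25915266
S_0' = S_0 - PV(D) = 11.1800 - 0.25915266 = 10.92084734
d1 = (ln(S_0'/K) + (r + sigma^2/2)*T) / (sigma*sqrt(T)) = -1.16451304
d2 = d1 - sigma*sqrt(T) = -1.28951304
exp(-rT) = 0.98461951
N(-d1) = 0.87789192; N(-d2) = 0.90139011
P = K * exp(-rT) * N(-d2) - S_0' * N(-d1) = 12.9300 * 0.98461951 * 0.90139011 - 10.92084734 * 0.87789192 = 1.8884


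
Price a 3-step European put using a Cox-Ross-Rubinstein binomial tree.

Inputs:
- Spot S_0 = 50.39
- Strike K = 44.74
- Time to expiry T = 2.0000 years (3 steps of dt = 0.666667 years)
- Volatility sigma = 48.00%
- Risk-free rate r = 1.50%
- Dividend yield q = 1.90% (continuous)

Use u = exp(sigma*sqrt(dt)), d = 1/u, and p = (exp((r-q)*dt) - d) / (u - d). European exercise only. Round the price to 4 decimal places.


dt = T/N = 0.666667
u = exp(sigma*sqrt(dt)) = 1.479817; d = 1/u = 0.675759
p = (exp((r-q)*dt) - d) / (u - d) = 0.399943
Discount per step: exp(-r*dt) = 0.990050
Stock lattice S(k, i) with i counting down-moves:
  k=0: S(0,0) = 50.3900
  k=1: S(1,0) = 74.5680; S(1,1) = 34.0515
  k=2: S(2,0) = 110.3469; S(2,1) = 50.3900; S(2,2) = 23.0106
  k=3: S(3,0) = 163.2933; S(3,1) = 74.5680; S(3,2) = 34.0515; S(3,3) = 15.5496
Terminal payoffs V(N, i) = max(K - S_T, 0):
  V(3,0) = 0.000000; V(3,1) = 0.000000; V(3,2) = 10.688490; V(3,3) = 29.190357
Backward induction: V(k, i) = exp(-r*dt) * [p * V(k+1, i) + (1-p) * V(k+1, i+1)].
  V(2,0) = exp(-r*dt) * [p*0.000000 + (1-p)*0.000000] = 0.000000
  V(2,1) = exp(-r*dt) * [p*0.000000 + (1-p)*10.688490] = 6.349881
  V(2,2) = exp(-r*dt) * [p*10.688490 + (1-p)*29.190357] = 21.573835
  V(1,0) = exp(-r*dt) * [p*0.000000 + (1-p)*6.349881] = 3.772374
  V(1,1) = exp(-r*dt) * [p*6.349881 + (1-p)*21.573835] = 15.331034
  V(0,0) = exp(-r*dt) * [p*3.772374 + (1-p)*15.331034] = 10.601675

Answer: Price = V(0,0) = 10.6017
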